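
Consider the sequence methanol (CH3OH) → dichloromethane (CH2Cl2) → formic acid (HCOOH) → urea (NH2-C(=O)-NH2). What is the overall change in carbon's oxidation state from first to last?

Carbon oxidation states along the series — methanol: -2, dichloromethane: 0, formic acid: +2, urea: +4.
Net change = +4 − (-2) = +6.

+6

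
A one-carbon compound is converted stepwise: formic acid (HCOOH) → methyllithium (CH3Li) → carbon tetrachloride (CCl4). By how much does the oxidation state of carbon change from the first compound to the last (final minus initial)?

+2

Carbon oxidation states along the series — formic acid: +2, methyllithium: -4, carbon tetrachloride: +4.
Net change = +4 − (+2) = +2.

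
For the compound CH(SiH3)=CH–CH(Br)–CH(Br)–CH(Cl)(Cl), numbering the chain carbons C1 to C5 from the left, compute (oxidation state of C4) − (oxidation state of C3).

0

C4: 2C, 1H, 1Br → 0 − 1 + 1 = 0
C3: 2C, 1H, 1Br → 0 − 1 + 1 = 0
Difference: 0 − (0) = 0.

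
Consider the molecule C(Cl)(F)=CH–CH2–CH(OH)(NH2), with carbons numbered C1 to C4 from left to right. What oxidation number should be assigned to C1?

+2

Each bond to a more electronegative atom (O, N, halogen) counts +1, each bond to a less electronegative atom (H, metal, B, Si) counts −1, and each C–C bond counts 0.
C1 has a double bond to C (2×0 = 0), one bond to Cl (+1), one bond to F (+1).
Oxidation state = 0 + 1 + 1 = +2.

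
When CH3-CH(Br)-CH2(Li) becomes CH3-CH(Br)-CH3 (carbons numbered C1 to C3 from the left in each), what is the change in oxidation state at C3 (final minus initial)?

Before: C3 has 1 bond to C, 2 bonds to H, 1 bond to Li → oxidation state -3.
After: C3 has 1 bond to C, 3 bonds to H → oxidation state -3.
Δ = -3 − (-3) = 0, so no net redox change at C3.

0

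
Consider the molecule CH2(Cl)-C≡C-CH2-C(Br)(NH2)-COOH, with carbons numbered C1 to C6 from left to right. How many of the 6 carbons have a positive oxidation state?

2

Tallying each carbon's bonds:
C1: 1C, 2H, 1Cl → 0 − 2 + 1 = -1
C2: 4C → 0 = 0
C3: 4C → 0 = 0
C4: 2C, 2H → 0 − 2 = -2
C5: 2C, 1N, 1Br → 0 + 1 + 1 = +2
C6: 1C, 3O → 0 + 3 = +3
2 carbons (C5, C6) meet the condition.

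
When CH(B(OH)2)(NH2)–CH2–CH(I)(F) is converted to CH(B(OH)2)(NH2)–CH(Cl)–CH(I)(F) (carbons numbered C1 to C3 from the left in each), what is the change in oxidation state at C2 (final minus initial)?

Before: C2 has 2 bonds to C, 2 bonds to H → oxidation state -2.
After: C2 has 2 bonds to C, 1 bond to H, 1 bond to Cl → oxidation state 0.
Δ = 0 − (-2) = +2, so this is an oxidation at C2.

+2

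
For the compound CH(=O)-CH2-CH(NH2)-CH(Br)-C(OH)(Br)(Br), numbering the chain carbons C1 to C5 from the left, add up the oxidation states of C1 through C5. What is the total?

+2

Tallying each carbon's bonds:
C1: 1C, 1H, 2O → 0 − 1 + 2 = +1
C2: 2C, 2H → 0 − 2 = -2
C3: 2C, 1H, 1N → 0 − 1 + 1 = 0
C4: 2C, 1H, 1Br → 0 − 1 + 1 = 0
C5: 1C, 1O, 2Br → 0 + 1 + 2 = +3
Sum = +1 − 2 + 0 + 0 + 3 = +2.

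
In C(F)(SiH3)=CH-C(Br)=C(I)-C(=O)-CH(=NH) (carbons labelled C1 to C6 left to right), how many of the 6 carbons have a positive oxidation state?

Assign +1 per bond to O/N/halogen, −1 per bond to H or an electropositive element, and 0 per bond to carbon. Tallying each carbon:
C1: 2C, 1F, 1Si → 0 + 1 − 1 = 0
C2: 3C, 1H → 0 − 1 = -1
C3: 3C, 1Br → 0 + 1 = +1
C4: 3C, 1I → 0 + 1 = +1
C5: 2C, 2O → 0 + 2 = +2
C6: 1C, 1H, 2N → 0 − 1 + 2 = +1
4 carbons (C3, C4, C5, C6) meet the condition.

4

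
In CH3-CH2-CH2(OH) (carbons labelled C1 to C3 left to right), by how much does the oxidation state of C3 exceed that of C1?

+2

C3: 1C, 2H, 1O → 0 − 2 + 1 = -1
C1: 1C, 3H → 0 − 3 = -3
Difference: -1 − (-3) = +2.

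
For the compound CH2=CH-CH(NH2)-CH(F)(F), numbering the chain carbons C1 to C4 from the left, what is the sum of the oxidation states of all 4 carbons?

Bonds to more-electronegative neighbours contribute +1 each, bonds to H or metals contribute −1 each, and C–C bonds contribute 0. Tallying each carbon:
C1: 2C, 2H → 0 − 2 = -2
C2: 3C, 1H → 0 − 1 = -1
C3: 2C, 1H, 1N → 0 − 1 + 1 = 0
C4: 1C, 1H, 2F → 0 − 1 + 2 = +1
Sum = -2 − 1 + 0 + 1 = -2.

-2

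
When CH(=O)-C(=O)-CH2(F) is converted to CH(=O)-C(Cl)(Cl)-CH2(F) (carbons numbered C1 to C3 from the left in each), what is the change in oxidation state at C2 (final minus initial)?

Before: C2 has 2 bonds to C, 2 bonds to O → oxidation state +2.
After: C2 has 2 bonds to C, 2 bonds to Cl → oxidation state +2.
Δ = +2 − (+2) = 0, so no net redox change at C2.

0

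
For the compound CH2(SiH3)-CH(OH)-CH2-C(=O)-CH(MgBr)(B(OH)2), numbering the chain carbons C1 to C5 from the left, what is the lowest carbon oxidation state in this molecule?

-3

Tallying each carbon's bonds:
C1: 1C, 2H, 1Si → 0 − 2 − 1 = -3
C2: 2C, 1H, 1O → 0 − 1 + 1 = 0
C3: 2C, 2H → 0 − 2 = -2
C4: 2C, 2O → 0 + 2 = +2
C5: 1C, 1H, 1Mg, 1B → 0 − 1 − 1 − 1 = -3
The lowest value is -3.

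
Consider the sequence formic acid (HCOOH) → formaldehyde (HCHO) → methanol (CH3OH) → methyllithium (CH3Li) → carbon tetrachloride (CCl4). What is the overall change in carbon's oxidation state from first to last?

Carbon oxidation states along the series — formic acid: +2, formaldehyde: 0, methanol: -2, methyllithium: -4, carbon tetrachloride: +4.
Net change = +4 − (+2) = +2.

+2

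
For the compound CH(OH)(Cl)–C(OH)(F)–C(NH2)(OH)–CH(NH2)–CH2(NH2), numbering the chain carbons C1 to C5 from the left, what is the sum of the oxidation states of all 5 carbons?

+4

Count +1 for every bond to an atom more electronegative than carbon and −1 for every bond to one less electronegative; C–C bonds are 0. Tallying each carbon:
C1: 1C, 1H, 1O, 1Cl → 0 − 1 + 1 + 1 = +1
C2: 2C, 1O, 1F → 0 + 1 + 1 = +2
C3: 2C, 1O, 1N → 0 + 1 + 1 = +2
C4: 2C, 1H, 1N → 0 − 1 + 1 = 0
C5: 1C, 2H, 1N → 0 − 2 + 1 = -1
Sum = +1 + 2 + 2 + 0 − 1 = +4.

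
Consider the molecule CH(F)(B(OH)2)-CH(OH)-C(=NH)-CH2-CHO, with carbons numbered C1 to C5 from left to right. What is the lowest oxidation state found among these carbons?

-2

Tallying each carbon's bonds:
C1: 1C, 1H, 1F, 1B → 0 − 1 + 1 − 1 = -1
C2: 2C, 1H, 1O → 0 − 1 + 1 = 0
C3: 2C, 2N → 0 + 2 = +2
C4: 2C, 2H → 0 − 2 = -2
C5: 1C, 1H, 2O → 0 − 1 + 2 = +1
The lowest value is -2.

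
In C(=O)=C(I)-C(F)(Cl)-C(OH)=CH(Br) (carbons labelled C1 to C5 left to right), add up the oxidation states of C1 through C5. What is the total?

Bonds to more-electronegative neighbours contribute +1 each, bonds to H or metals contribute −1 each, and C–C bonds contribute 0. Tallying each carbon:
C1: 2C, 2O → 0 + 2 = +2
C2: 3C, 1I → 0 + 1 = +1
C3: 2C, 1F, 1Cl → 0 + 1 + 1 = +2
C4: 3C, 1O → 0 + 1 = +1
C5: 2C, 1H, 1Br → 0 − 1 + 1 = 0
Sum = +2 + 1 + 2 + 1 + 0 = +6.

+6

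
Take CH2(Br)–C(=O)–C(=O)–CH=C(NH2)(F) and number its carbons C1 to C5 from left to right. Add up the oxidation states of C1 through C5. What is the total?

+4

Tallying each carbon's bonds:
C1: 1C, 2H, 1Br → 0 − 2 + 1 = -1
C2: 2C, 2O → 0 + 2 = +2
C3: 2C, 2O → 0 + 2 = +2
C4: 3C, 1H → 0 − 1 = -1
C5: 2C, 1N, 1F → 0 + 1 + 1 = +2
Sum = -1 + 2 + 2 − 1 + 2 = +4.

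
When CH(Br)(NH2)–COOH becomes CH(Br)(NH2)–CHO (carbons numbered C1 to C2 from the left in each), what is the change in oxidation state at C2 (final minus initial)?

Before: C2 has 1 bond to C, 3 bonds to O → oxidation state +3.
After: C2 has 1 bond to C, 1 bond to H, 2 bonds to O → oxidation state +1.
Δ = +1 − (+3) = -2, so this is a reduction at C2.

-2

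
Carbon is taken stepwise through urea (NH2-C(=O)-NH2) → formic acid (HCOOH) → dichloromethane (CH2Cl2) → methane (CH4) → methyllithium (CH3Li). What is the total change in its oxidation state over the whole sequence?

-8

Carbon oxidation states along the series — urea: +4, formic acid: +2, dichloromethane: 0, methane: -4, methyllithium: -4.
Net change = -4 − (+4) = -8.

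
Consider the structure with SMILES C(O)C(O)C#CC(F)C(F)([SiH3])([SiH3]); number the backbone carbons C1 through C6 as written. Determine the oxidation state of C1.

-1

C1 has one bond to C (0), one bond to O (+1), one bond to H (-1), one bond to H (-1).
Oxidation state = 0 + 1 − 1 − 1 = -1.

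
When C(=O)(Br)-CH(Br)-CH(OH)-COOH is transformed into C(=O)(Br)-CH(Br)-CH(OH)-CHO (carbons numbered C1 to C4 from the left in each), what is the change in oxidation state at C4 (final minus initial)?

Before: C4 has 1 bond to C, 3 bonds to O → oxidation state +3.
After: C4 has 1 bond to C, 1 bond to H, 2 bonds to O → oxidation state +1.
Δ = +1 − (+3) = -2, so this is a reduction at C4.

-2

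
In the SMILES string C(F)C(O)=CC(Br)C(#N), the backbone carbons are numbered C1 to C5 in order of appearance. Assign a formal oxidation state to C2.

+1

C2 has one bond to C (0), a double bond to C (2×0 = 0), one bond to O (+1).
Oxidation state = 0 + 0 + 1 = +1.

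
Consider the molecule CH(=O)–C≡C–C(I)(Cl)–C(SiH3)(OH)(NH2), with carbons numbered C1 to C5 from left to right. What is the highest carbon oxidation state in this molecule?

Each bond to a more electronegative atom (O, N, halogen) counts +1, each bond to a less electronegative atom (H, metal, B, Si) counts −1, and each C–C bond counts 0. Tallying each carbon:
C1: 1C, 1H, 2O → 0 − 1 + 2 = +1
C2: 4C → 0 = 0
C3: 4C → 0 = 0
C4: 2C, 1Cl, 1I → 0 + 1 + 1 = +2
C5: 1C, 1O, 1N, 1Si → 0 + 1 + 1 − 1 = +1
The highest value is +2.

+2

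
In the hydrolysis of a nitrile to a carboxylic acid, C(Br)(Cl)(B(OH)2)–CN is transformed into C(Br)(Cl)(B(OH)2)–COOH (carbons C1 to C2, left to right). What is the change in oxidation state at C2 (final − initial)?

Before: C2 has 1 bond to C, 3 bonds to N → oxidation state +3.
After: C2 has 1 bond to C, 3 bonds to O → oxidation state +3.
Δ = +3 − (+3) = 0, so no net redox change at C2.

0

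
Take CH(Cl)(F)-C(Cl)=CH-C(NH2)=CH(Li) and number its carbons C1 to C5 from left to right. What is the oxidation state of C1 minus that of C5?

C1: 1C, 1H, 1F, 1Cl → 0 − 1 + 1 + 1 = +1
C5: 2C, 1H, 1Li → 0 − 1 − 1 = -2
Difference: +1 − (-2) = +3.

+3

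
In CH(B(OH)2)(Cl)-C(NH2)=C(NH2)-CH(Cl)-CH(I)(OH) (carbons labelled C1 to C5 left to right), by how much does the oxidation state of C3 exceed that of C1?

+2

C3: 3C, 1N → 0 + 1 = +1
C1: 1C, 1H, 1Cl, 1B → 0 − 1 + 1 − 1 = -1
Difference: +1 − (-1) = +2.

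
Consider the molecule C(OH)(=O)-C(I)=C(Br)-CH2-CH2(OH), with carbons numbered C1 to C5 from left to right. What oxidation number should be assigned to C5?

Bonds to more-electronegative neighbours contribute +1 each, bonds to H or metals contribute −1 each, and C–C bonds contribute 0.
C5 has one bond to C (0), one bond to O (+1), one bond to H (-1), one bond to H (-1).
Oxidation state = 0 + 1 − 1 − 1 = -1.

-1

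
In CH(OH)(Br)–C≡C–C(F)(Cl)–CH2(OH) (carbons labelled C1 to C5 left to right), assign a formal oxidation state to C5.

C5 has one bond to C (0), one bond to H (-1), one bond to H (-1), one bond to O (+1).
Oxidation state = 0 − 1 − 1 + 1 = -1.

-1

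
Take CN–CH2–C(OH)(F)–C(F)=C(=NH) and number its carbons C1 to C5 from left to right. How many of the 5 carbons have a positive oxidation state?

4

Each bond to a more electronegative atom (O, N, halogen) counts +1, each bond to a less electronegative atom (H, metal, B, Si) counts −1, and each C–C bond counts 0. Tallying each carbon:
C1: 1C, 3N → 0 + 3 = +3
C2: 2C, 2H → 0 − 2 = -2
C3: 2C, 1O, 1F → 0 + 1 + 1 = +2
C4: 3C, 1F → 0 + 1 = +1
C5: 2C, 2N → 0 + 2 = +2
4 carbons (C1, C3, C4, C5) meet the condition.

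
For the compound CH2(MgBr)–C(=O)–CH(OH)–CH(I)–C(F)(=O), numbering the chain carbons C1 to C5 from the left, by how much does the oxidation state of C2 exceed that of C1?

+5

C2: 2C, 2O → 0 + 2 = +2
C1: 1C, 2H, 1Mg → 0 − 2 − 1 = -3
Difference: +2 − (-3) = +5.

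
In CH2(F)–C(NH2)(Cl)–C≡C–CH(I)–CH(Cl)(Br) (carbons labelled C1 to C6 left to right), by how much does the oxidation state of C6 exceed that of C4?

C6: 1C, 1H, 1Cl, 1Br → 0 − 1 + 1 + 1 = +1
C4: 4C → 0 = 0
Difference: +1 − (0) = +1.

+1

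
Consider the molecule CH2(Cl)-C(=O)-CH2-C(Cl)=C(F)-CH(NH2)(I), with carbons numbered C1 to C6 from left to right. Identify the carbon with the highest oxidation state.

Assign +1 per bond to O/N/halogen, −1 per bond to H or an electropositive element, and 0 per bond to carbon. Tallying each carbon:
C1: 1C, 2H, 1Cl → 0 − 2 + 1 = -1
C2: 2C, 2O → 0 + 2 = +2
C3: 2C, 2H → 0 − 2 = -2
C4: 3C, 1Cl → 0 + 1 = +1
C5: 3C, 1F → 0 + 1 = +1
C6: 1C, 1H, 1N, 1I → 0 − 1 + 1 + 1 = +1
The most oxidised carbon is C2 at +2.

C2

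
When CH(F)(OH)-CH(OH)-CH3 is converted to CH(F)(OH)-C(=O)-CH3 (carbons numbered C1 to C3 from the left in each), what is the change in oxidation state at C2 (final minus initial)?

Before: C2 has 2 bonds to C, 1 bond to H, 1 bond to O → oxidation state 0.
After: C2 has 2 bonds to C, 2 bonds to O → oxidation state +2.
Δ = +2 − (0) = +2, so this is an oxidation at C2.

+2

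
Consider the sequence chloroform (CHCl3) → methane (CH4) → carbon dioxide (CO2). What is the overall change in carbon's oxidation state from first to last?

Carbon oxidation states along the series — chloroform: +2, methane: -4, carbon dioxide: +4.
Net change = +4 − (+2) = +2.

+2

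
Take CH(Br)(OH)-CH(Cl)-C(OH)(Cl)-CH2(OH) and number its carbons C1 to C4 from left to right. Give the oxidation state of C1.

+1

Count +1 for every bond to an atom more electronegative than carbon and −1 for every bond to one less electronegative; C–C bonds are 0.
C1 has one bond to C (0), one bond to H (-1), one bond to Br (+1), one bond to O (+1).
Oxidation state = 0 − 1 + 1 + 1 = +1.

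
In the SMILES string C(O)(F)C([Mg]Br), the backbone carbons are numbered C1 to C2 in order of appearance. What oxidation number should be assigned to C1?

Assign +1 per bond to O/N/halogen, −1 per bond to H or an electropositive element, and 0 per bond to carbon.
C1 has one bond to C (0), one bond to O (+1), one bond to F (+1), one bond to H (-1).
Oxidation state = 0 + 1 + 1 − 1 = +1.

+1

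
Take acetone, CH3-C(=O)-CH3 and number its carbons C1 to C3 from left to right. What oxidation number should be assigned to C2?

Count +1 for every bond to an atom more electronegative than carbon and −1 for every bond to one less electronegative; C–C bonds are 0.
C2 has a double bond to O (2×+1 = +2), one bond to C (0), one bond to C (0).
Oxidation state = +2 + 0 + 0 = +2.

+2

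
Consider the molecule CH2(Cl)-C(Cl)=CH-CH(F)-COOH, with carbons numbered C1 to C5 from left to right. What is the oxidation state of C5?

Count +1 for every bond to an atom more electronegative than carbon and −1 for every bond to one less electronegative; C–C bonds are 0.
C5 has one bond to C (0), a double bond to O (2×+1 = +2), one bond to O (+1).
Oxidation state = 0 + 2 + 1 = +3.

+3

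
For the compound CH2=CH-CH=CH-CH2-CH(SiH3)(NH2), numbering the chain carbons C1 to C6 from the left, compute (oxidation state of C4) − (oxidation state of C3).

C4: 3C, 1H → 0 − 1 = -1
C3: 3C, 1H → 0 − 1 = -1
Difference: -1 − (-1) = 0.

0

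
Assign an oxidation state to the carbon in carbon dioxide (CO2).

The carbon has a double bond to O (2×+1 = +2), a double bond to O (2×+1 = +2).
Oxidation state = +2 + 2 = +4.

+4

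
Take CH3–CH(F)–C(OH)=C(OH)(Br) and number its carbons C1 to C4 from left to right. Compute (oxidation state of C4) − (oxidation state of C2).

C4: 2C, 1O, 1Br → 0 + 1 + 1 = +2
C2: 2C, 1H, 1F → 0 − 1 + 1 = 0
Difference: +2 − (0) = +2.

+2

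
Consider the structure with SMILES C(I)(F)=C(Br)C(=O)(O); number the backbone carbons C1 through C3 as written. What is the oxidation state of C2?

+1

Bonds to more-electronegative neighbours contribute +1 each, bonds to H or metals contribute −1 each, and C–C bonds contribute 0.
C2 has a double bond to C (2×0 = 0), one bond to C (0), one bond to Br (+1).
Oxidation state = 0 + 0 + 1 = +1.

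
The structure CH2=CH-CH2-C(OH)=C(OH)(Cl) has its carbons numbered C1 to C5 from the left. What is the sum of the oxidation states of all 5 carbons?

Tallying each carbon's bonds:
C1: 2C, 2H → 0 − 2 = -2
C2: 3C, 1H → 0 − 1 = -1
C3: 2C, 2H → 0 − 2 = -2
C4: 3C, 1O → 0 + 1 = +1
C5: 2C, 1O, 1Cl → 0 + 1 + 1 = +2
Sum = -2 − 1 − 2 + 1 + 2 = -2.

-2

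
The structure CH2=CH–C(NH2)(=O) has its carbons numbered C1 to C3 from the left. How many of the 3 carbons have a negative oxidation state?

2

Tallying each carbon's bonds:
C1: 2C, 2H → 0 − 2 = -2
C2: 3C, 1H → 0 − 1 = -1
C3: 1C, 2O, 1N → 0 + 2 + 1 = +3
2 carbons (C1, C2) meet the condition.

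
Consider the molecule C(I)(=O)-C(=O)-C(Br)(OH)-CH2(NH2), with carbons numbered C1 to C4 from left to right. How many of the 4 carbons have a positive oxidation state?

3

Tallying each carbon's bonds:
C1: 1C, 2O, 1I → 0 + 2 + 1 = +3
C2: 2C, 2O → 0 + 2 = +2
C3: 2C, 1O, 1Br → 0 + 1 + 1 = +2
C4: 1C, 2H, 1N → 0 − 2 + 1 = -1
3 carbons (C1, C2, C3) meet the condition.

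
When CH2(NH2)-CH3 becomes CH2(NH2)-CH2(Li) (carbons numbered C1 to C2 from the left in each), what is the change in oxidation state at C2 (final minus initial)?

0

Before: C2 has 1 bond to C, 3 bonds to H → oxidation state -3.
After: C2 has 1 bond to C, 2 bonds to H, 1 bond to Li → oxidation state -3.
Δ = -3 − (-3) = 0, so no net redox change at C2.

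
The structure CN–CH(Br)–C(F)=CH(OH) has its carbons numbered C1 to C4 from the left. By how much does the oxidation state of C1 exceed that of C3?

C1: 1C, 3N → 0 + 3 = +3
C3: 3C, 1F → 0 + 1 = +1
Difference: +3 − (+1) = +2.

+2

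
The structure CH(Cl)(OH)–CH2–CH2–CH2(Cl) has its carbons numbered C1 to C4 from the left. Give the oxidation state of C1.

+1

C1 has one bond to C (0), one bond to Cl (+1), one bond to O (+1), one bond to H (-1).
Oxidation state = 0 + 1 + 1 − 1 = +1.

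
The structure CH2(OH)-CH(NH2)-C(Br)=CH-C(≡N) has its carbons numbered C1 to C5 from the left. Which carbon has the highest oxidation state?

C5

Assign +1 per bond to O/N/halogen, −1 per bond to H or an electropositive element, and 0 per bond to carbon. Tallying each carbon:
C1: 1C, 2H, 1O → 0 − 2 + 1 = -1
C2: 2C, 1H, 1N → 0 − 1 + 1 = 0
C3: 3C, 1Br → 0 + 1 = +1
C4: 3C, 1H → 0 − 1 = -1
C5: 1C, 3N → 0 + 3 = +3
The most oxidised carbon is C5 at +3.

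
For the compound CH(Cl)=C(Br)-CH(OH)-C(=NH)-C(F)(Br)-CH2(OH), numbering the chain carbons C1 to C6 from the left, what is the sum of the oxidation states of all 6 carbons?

Bonds to more-electronegative neighbours contribute +1 each, bonds to H or metals contribute −1 each, and C–C bonds contribute 0. Tallying each carbon:
C1: 2C, 1H, 1Cl → 0 − 1 + 1 = 0
C2: 3C, 1Br → 0 + 1 = +1
C3: 2C, 1H, 1O → 0 − 1 + 1 = 0
C4: 2C, 2N → 0 + 2 = +2
C5: 2C, 1F, 1Br → 0 + 1 + 1 = +2
C6: 1C, 2H, 1O → 0 − 2 + 1 = -1
Sum = 0 + 1 + 0 + 2 + 2 − 1 = +4.

+4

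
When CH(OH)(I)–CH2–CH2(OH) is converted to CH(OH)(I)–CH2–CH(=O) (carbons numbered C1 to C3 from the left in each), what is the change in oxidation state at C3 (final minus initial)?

Before: C3 has 1 bond to C, 2 bonds to H, 1 bond to O → oxidation state -1.
After: C3 has 1 bond to C, 1 bond to H, 2 bonds to O → oxidation state +1.
Δ = +1 − (-1) = +2, so this is an oxidation at C3.

+2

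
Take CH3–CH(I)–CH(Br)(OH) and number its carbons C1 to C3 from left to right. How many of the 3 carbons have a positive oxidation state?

Tallying each carbon's bonds:
C1: 1C, 3H → 0 − 3 = -3
C2: 2C, 1H, 1I → 0 − 1 + 1 = 0
C3: 1C, 1H, 1O, 1Br → 0 − 1 + 1 + 1 = +1
1 carbon (C3) meets the condition.

1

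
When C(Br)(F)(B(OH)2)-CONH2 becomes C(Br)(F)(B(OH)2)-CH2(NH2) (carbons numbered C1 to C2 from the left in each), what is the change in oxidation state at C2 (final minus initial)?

-4

Before: C2 has 1 bond to C, 2 bonds to O, 1 bond to N → oxidation state +3.
After: C2 has 1 bond to C, 2 bonds to H, 1 bond to N → oxidation state -1.
Δ = -1 − (+3) = -4, so this is a reduction at C2.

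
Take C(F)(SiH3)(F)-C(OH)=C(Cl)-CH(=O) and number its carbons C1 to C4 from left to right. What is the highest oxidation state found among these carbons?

Assign +1 per bond to O/N/halogen, −1 per bond to H or an electropositive element, and 0 per bond to carbon. Tallying each carbon:
C1: 1C, 2F, 1Si → 0 + 2 − 1 = +1
C2: 3C, 1O → 0 + 1 = +1
C3: 3C, 1Cl → 0 + 1 = +1
C4: 1C, 1H, 2O → 0 − 1 + 2 = +1
The highest value is +1.

+1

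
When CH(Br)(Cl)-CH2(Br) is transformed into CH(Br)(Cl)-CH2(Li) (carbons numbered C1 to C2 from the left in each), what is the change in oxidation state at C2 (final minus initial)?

-2

Before: C2 has 1 bond to C, 2 bonds to H, 1 bond to Br → oxidation state -1.
After: C2 has 1 bond to C, 2 bonds to H, 1 bond to Li → oxidation state -3.
Δ = -3 − (-1) = -2, so this is a reduction at C2.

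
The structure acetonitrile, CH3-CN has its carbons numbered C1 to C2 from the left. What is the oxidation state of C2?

C2 has a triple bond to N (3×+1 = +3), one bond to C (0).
Oxidation state = +3 + 0 = +3.

+3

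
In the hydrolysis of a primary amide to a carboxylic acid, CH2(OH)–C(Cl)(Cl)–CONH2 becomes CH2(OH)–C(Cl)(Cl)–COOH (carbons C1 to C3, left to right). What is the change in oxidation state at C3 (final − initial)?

Before: C3 has 1 bond to C, 2 bonds to O, 1 bond to N → oxidation state +3.
After: C3 has 1 bond to C, 3 bonds to O → oxidation state +3.
Δ = +3 − (+3) = 0, so no net redox change at C3.

0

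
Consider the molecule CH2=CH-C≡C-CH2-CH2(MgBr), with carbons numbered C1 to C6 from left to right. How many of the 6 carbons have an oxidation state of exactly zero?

Tallying each carbon's bonds:
C1: 2C, 2H → 0 − 2 = -2
C2: 3C, 1H → 0 − 1 = -1
C3: 4C → 0 = 0
C4: 4C → 0 = 0
C5: 2C, 2H → 0 − 2 = -2
C6: 1C, 2H, 1Mg → 0 − 2 − 1 = -3
2 carbons (C3, C4) meet the condition.

2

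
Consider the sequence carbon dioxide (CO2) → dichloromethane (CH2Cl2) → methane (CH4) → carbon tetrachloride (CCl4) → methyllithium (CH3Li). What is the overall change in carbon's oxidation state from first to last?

Carbon oxidation states along the series — carbon dioxide: +4, dichloromethane: 0, methane: -4, carbon tetrachloride: +4, methyllithium: -4.
Net change = -4 − (+4) = -8.

-8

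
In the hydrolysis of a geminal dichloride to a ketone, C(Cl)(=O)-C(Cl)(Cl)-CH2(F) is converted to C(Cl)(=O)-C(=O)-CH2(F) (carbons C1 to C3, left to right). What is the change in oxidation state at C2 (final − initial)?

Before: C2 has 2 bonds to C, 2 bonds to Cl → oxidation state +2.
After: C2 has 2 bonds to C, 2 bonds to O → oxidation state +2.
Δ = +2 − (+2) = 0, so no net redox change at C2.

0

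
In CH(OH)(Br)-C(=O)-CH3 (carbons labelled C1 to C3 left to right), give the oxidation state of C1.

C1 has one bond to C (0), one bond to H (-1), one bond to O (+1), one bond to Br (+1).
Oxidation state = 0 − 1 + 1 + 1 = +1.

+1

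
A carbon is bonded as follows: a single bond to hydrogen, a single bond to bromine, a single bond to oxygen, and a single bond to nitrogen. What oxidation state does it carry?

The carbon has one bond to N (+1), one bond to H (-1), one bond to O (+1), one bond to Br (+1).
Oxidation state = +1 − 1 + 1 + 1 = +2.

+2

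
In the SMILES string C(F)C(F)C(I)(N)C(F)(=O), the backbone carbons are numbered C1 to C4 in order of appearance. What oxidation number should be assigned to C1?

Bonds to more-electronegative neighbours contribute +1 each, bonds to H or metals contribute −1 each, and C–C bonds contribute 0.
C1 has one bond to C (0), one bond to F (+1), one bond to H (-1), one bond to H (-1).
Oxidation state = 0 + 1 − 1 − 1 = -1.

-1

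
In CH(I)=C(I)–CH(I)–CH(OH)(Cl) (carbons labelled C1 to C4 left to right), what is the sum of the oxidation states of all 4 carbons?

Assign +1 per bond to O/N/halogen, −1 per bond to H or an electropositive element, and 0 per bond to carbon. Tallying each carbon:
C1: 2C, 1H, 1I → 0 − 1 + 1 = 0
C2: 3C, 1I → 0 + 1 = +1
C3: 2C, 1H, 1I → 0 − 1 + 1 = 0
C4: 1C, 1H, 1O, 1Cl → 0 − 1 + 1 + 1 = +1
Sum = 0 + 1 + 0 + 1 = +2.

+2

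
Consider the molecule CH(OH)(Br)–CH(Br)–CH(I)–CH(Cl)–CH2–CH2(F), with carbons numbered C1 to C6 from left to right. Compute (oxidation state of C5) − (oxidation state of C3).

C5: 2C, 2H → 0 − 2 = -2
C3: 2C, 1H, 1I → 0 − 1 + 1 = 0
Difference: -2 − (0) = -2.

-2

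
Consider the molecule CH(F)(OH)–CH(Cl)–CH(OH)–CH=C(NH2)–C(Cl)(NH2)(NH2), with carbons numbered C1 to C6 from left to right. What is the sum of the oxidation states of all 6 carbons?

Tallying each carbon's bonds:
C1: 1C, 1H, 1O, 1F → 0 − 1 + 1 + 1 = +1
C2: 2C, 1H, 1Cl → 0 − 1 + 1 = 0
C3: 2C, 1H, 1O → 0 − 1 + 1 = 0
C4: 3C, 1H → 0 − 1 = -1
C5: 3C, 1N → 0 + 1 = +1
C6: 1C, 2N, 1Cl → 0 + 2 + 1 = +3
Sum = +1 + 0 + 0 − 1 + 1 + 3 = +4.

+4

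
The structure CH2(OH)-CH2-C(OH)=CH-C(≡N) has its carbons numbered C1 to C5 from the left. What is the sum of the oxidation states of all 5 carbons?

Each bond to a more electronegative atom (O, N, halogen) counts +1, each bond to a less electronegative atom (H, metal, B, Si) counts −1, and each C–C bond counts 0. Tallying each carbon:
C1: 1C, 2H, 1O → 0 − 2 + 1 = -1
C2: 2C, 2H → 0 − 2 = -2
C3: 3C, 1O → 0 + 1 = +1
C4: 3C, 1H → 0 − 1 = -1
C5: 1C, 3N → 0 + 3 = +3
Sum = -1 − 2 + 1 − 1 + 3 = 0.

0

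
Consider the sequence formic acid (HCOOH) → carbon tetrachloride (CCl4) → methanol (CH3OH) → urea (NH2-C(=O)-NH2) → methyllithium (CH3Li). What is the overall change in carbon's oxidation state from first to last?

-6

Carbon oxidation states along the series — formic acid: +2, carbon tetrachloride: +4, methanol: -2, urea: +4, methyllithium: -4.
Net change = -4 − (+2) = -6.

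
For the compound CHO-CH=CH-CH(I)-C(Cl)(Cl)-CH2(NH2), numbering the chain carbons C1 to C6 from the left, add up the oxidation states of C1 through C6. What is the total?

Bonds to more-electronegative neighbours contribute +1 each, bonds to H or metals contribute −1 each, and C–C bonds contribute 0. Tallying each carbon:
C1: 1C, 1H, 2O → 0 − 1 + 2 = +1
C2: 3C, 1H → 0 − 1 = -1
C3: 3C, 1H → 0 − 1 = -1
C4: 2C, 1H, 1I → 0 − 1 + 1 = 0
C5: 2C, 2Cl → 0 + 2 = +2
C6: 1C, 2H, 1N → 0 − 2 + 1 = -1
Sum = +1 − 1 − 1 + 0 + 2 − 1 = 0.

0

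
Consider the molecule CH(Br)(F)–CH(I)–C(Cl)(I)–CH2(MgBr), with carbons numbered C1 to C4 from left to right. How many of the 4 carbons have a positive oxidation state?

2

Count +1 for every bond to an atom more electronegative than carbon and −1 for every bond to one less electronegative; C–C bonds are 0. Tallying each carbon:
C1: 1C, 1H, 1F, 1Br → 0 − 1 + 1 + 1 = +1
C2: 2C, 1H, 1I → 0 − 1 + 1 = 0
C3: 2C, 1Cl, 1I → 0 + 1 + 1 = +2
C4: 1C, 2H, 1Mg → 0 − 2 − 1 = -3
2 carbons (C1, C3) meet the condition.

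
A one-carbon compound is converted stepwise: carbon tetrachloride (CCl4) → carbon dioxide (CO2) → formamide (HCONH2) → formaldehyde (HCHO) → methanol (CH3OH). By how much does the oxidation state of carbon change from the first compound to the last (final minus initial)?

-6

Carbon oxidation states along the series — carbon tetrachloride: +4, carbon dioxide: +4, formamide: +2, formaldehyde: 0, methanol: -2.
Net change = -2 − (+4) = -6.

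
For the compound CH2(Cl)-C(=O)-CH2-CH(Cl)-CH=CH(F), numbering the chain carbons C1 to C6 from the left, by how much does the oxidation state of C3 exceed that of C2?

-4

C3: 2C, 2H → 0 − 2 = -2
C2: 2C, 2O → 0 + 2 = +2
Difference: -2 − (+2) = -4.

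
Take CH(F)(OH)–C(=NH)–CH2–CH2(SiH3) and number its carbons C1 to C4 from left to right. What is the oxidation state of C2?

+2

Count +1 for every bond to an atom more electronegative than carbon and −1 for every bond to one less electronegative; C–C bonds are 0.
C2 has one bond to C (0), one bond to C (0), a double bond to N (2×+1 = +2).
Oxidation state = 0 + 0 + 2 = +2.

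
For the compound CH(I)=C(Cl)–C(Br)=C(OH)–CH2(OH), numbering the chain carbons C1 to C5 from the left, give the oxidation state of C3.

Bonds to more-electronegative neighbours contribute +1 each, bonds to H or metals contribute −1 each, and C–C bonds contribute 0.
C3 has one bond to C (0), a double bond to C (2×0 = 0), one bond to Br (+1).
Oxidation state = 0 + 0 + 1 = +1.

+1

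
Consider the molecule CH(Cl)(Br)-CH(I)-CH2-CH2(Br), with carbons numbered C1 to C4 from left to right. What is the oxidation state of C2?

Assign +1 per bond to O/N/halogen, −1 per bond to H or an electropositive element, and 0 per bond to carbon.
C2 has one bond to C (0), one bond to C (0), one bond to I (+1), one bond to H (-1).
Oxidation state = 0 + 0 + 1 − 1 = 0.

0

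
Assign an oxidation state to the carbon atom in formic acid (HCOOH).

+2

Each bond to a more electronegative atom (O, N, halogen) counts +1, each bond to a less electronegative atom (H, metal, B, Si) counts −1, and each C–C bond counts 0.
The carbon has one bond to H (-1), a double bond to O (2×+1 = +2), one bond to O (+1).
Oxidation state = -1 + 2 + 1 = +2.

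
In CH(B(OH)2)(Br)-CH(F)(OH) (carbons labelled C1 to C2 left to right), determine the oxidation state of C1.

Bonds to more-electronegative neighbours contribute +1 each, bonds to H or metals contribute −1 each, and C–C bonds contribute 0.
C1 has one bond to C (0), one bond to B (-1), one bond to H (-1), one bond to Br (+1).
Oxidation state = 0 − 1 − 1 + 1 = -1.

-1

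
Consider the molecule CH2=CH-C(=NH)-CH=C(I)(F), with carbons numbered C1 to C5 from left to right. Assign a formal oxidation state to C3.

+2

C3 has one bond to C (0), one bond to C (0), a double bond to N (2×+1 = +2).
Oxidation state = 0 + 0 + 2 = +2.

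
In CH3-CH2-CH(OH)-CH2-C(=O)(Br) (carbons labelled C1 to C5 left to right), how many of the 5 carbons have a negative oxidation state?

Each bond to a more electronegative atom (O, N, halogen) counts +1, each bond to a less electronegative atom (H, metal, B, Si) counts −1, and each C–C bond counts 0. Tallying each carbon:
C1: 1C, 3H → 0 − 3 = -3
C2: 2C, 2H → 0 − 2 = -2
C3: 2C, 1H, 1O → 0 − 1 + 1 = 0
C4: 2C, 2H → 0 − 2 = -2
C5: 1C, 2O, 1Br → 0 + 2 + 1 = +3
3 carbons (C1, C2, C4) meet the condition.

3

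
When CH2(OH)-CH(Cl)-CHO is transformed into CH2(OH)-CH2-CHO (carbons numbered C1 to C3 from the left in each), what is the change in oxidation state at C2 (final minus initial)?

Before: C2 has 2 bonds to C, 1 bond to H, 1 bond to Cl → oxidation state 0.
After: C2 has 2 bonds to C, 2 bonds to H → oxidation state -2.
Δ = -2 − (0) = -2, so this is a reduction at C2.

-2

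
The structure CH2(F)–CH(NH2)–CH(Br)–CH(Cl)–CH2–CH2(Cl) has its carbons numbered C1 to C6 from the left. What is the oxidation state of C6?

-1

Bonds to more-electronegative neighbours contribute +1 each, bonds to H or metals contribute −1 each, and C–C bonds contribute 0.
C6 has one bond to C (0), one bond to Cl (+1), one bond to H (-1), one bond to H (-1).
Oxidation state = 0 + 1 − 1 − 1 = -1.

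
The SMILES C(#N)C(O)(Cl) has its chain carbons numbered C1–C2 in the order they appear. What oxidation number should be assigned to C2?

+1

C2 has one bond to C (0), one bond to H (-1), one bond to O (+1), one bond to Cl (+1).
Oxidation state = 0 − 1 + 1 + 1 = +1.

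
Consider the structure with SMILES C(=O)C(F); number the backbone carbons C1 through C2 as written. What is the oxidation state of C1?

C1 has one bond to C (0), one bond to H (-1), a double bond to O (2×+1 = +2).
Oxidation state = 0 − 1 + 2 = +1.

+1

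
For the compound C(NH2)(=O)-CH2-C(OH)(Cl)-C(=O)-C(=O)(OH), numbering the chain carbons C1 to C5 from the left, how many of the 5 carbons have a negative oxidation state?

Bonds to more-electronegative neighbours contribute +1 each, bonds to H or metals contribute −1 each, and C–C bonds contribute 0. Tallying each carbon:
C1: 1C, 2O, 1N → 0 + 2 + 1 = +3
C2: 2C, 2H → 0 − 2 = -2
C3: 2C, 1O, 1Cl → 0 + 1 + 1 = +2
C4: 2C, 2O → 0 + 2 = +2
C5: 1C, 3O → 0 + 3 = +3
1 carbon (C2) meets the condition.

1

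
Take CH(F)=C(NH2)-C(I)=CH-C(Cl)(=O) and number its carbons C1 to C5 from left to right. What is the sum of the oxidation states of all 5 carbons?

+4

Tallying each carbon's bonds:
C1: 2C, 1H, 1F → 0 − 1 + 1 = 0
C2: 3C, 1N → 0 + 1 = +1
C3: 3C, 1I → 0 + 1 = +1
C4: 3C, 1H → 0 − 1 = -1
C5: 1C, 2O, 1Cl → 0 + 2 + 1 = +3
Sum = 0 + 1 + 1 − 1 + 3 = +4.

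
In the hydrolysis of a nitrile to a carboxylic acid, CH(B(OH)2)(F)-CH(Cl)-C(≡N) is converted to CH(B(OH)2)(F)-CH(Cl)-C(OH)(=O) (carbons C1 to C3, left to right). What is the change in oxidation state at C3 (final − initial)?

0

Before: C3 has 1 bond to C, 3 bonds to N → oxidation state +3.
After: C3 has 1 bond to C, 3 bonds to O → oxidation state +3.
Δ = +3 − (+3) = 0, so no net redox change at C3.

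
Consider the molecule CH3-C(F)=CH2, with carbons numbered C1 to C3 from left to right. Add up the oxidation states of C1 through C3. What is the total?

-4

Count +1 for every bond to an atom more electronegative than carbon and −1 for every bond to one less electronegative; C–C bonds are 0. Tallying each carbon:
C1: 1C, 3H → 0 − 3 = -3
C2: 3C, 1F → 0 + 1 = +1
C3: 2C, 2H → 0 − 2 = -2
Sum = -3 + 1 − 2 = -4.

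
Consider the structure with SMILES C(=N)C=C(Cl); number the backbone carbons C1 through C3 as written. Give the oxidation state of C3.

C3 has a double bond to C (2×0 = 0), one bond to Cl (+1), one bond to H (-1).
Oxidation state = 0 + 1 − 1 = 0.

0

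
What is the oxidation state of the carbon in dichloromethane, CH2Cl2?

Bonds to more-electronegative neighbours contribute +1 each, bonds to H or metals contribute −1 each, and C–C bonds contribute 0.
The carbon has one bond to H (-1), one bond to H (-1), one bond to Cl (+1), one bond to Cl (+1).
Oxidation state = -1 − 1 + 1 + 1 = 0.

0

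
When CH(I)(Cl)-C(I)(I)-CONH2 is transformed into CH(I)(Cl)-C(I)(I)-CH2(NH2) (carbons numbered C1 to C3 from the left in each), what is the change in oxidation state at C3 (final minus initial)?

Before: C3 has 1 bond to C, 2 bonds to O, 1 bond to N → oxidation state +3.
After: C3 has 1 bond to C, 2 bonds to H, 1 bond to N → oxidation state -1.
Δ = -1 − (+3) = -4, so this is a reduction at C3.

-4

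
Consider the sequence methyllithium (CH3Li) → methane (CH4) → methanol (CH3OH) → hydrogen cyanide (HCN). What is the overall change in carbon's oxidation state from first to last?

+6

Carbon oxidation states along the series — methyllithium: -4, methane: -4, methanol: -2, hydrogen cyanide: +2.
Net change = +2 − (-4) = +6.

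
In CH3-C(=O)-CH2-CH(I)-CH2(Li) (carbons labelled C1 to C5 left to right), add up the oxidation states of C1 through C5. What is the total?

-6

Tallying each carbon's bonds:
C1: 1C, 3H → 0 − 3 = -3
C2: 2C, 2O → 0 + 2 = +2
C3: 2C, 2H → 0 − 2 = -2
C4: 2C, 1H, 1I → 0 − 1 + 1 = 0
C5: 1C, 2H, 1Li → 0 − 2 − 1 = -3
Sum = -3 + 2 − 2 + 0 − 3 = -6.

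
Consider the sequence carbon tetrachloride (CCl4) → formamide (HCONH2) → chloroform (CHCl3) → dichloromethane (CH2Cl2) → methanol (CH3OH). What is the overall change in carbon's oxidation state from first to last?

Carbon oxidation states along the series — carbon tetrachloride: +4, formamide: +2, chloroform: +2, dichloromethane: 0, methanol: -2.
Net change = -2 − (+4) = -6.

-6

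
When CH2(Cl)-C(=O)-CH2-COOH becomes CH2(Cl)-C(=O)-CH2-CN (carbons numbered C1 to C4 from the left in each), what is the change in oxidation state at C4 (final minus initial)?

0

Before: C4 has 1 bond to C, 3 bonds to O → oxidation state +3.
After: C4 has 1 bond to C, 3 bonds to N → oxidation state +3.
Δ = +3 − (+3) = 0, so no net redox change at C4.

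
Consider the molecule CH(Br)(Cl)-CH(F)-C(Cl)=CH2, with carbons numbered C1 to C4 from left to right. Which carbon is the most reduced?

Count +1 for every bond to an atom more electronegative than carbon and −1 for every bond to one less electronegative; C–C bonds are 0. Tallying each carbon:
C1: 1C, 1H, 1Cl, 1Br → 0 − 1 + 1 + 1 = +1
C2: 2C, 1H, 1F → 0 − 1 + 1 = 0
C3: 3C, 1Cl → 0 + 1 = +1
C4: 2C, 2H → 0 − 2 = -2
The most reduced carbon is C4 at -2.

C4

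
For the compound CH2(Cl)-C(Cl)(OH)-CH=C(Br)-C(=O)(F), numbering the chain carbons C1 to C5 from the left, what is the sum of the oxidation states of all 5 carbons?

+4

Count +1 for every bond to an atom more electronegative than carbon and −1 for every bond to one less electronegative; C–C bonds are 0. Tallying each carbon:
C1: 1C, 2H, 1Cl → 0 − 2 + 1 = -1
C2: 2C, 1O, 1Cl → 0 + 1 + 1 = +2
C3: 3C, 1H → 0 − 1 = -1
C4: 3C, 1Br → 0 + 1 = +1
C5: 1C, 2O, 1F → 0 + 2 + 1 = +3
Sum = -1 + 2 − 1 + 1 + 3 = +4.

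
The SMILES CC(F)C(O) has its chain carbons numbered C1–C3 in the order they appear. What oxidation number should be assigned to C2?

Bonds to more-electronegative neighbours contribute +1 each, bonds to H or metals contribute −1 each, and C–C bonds contribute 0.
C2 has one bond to C (0), one bond to C (0), one bond to H (-1), one bond to F (+1).
Oxidation state = 0 + 0 − 1 + 1 = 0.

0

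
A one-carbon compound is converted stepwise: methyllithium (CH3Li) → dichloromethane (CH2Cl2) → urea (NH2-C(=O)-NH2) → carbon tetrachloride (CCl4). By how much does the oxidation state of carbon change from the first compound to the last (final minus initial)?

+8

Carbon oxidation states along the series — methyllithium: -4, dichloromethane: 0, urea: +4, carbon tetrachloride: +4.
Net change = +4 − (-4) = +8.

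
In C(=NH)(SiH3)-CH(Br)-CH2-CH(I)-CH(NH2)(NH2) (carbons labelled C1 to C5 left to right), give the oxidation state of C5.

C5 has one bond to C (0), one bond to H (-1), one bond to N (+1), one bond to N (+1).
Oxidation state = 0 − 1 + 1 + 1 = +1.

+1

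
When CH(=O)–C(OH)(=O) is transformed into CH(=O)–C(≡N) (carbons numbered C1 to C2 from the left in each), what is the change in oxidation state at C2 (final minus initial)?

0

Before: C2 has 1 bond to C, 3 bonds to O → oxidation state +3.
After: C2 has 1 bond to C, 3 bonds to N → oxidation state +3.
Δ = +3 − (+3) = 0, so no net redox change at C2.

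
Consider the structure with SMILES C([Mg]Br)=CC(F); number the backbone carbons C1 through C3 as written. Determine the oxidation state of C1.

C1 has a double bond to C (2×0 = 0), one bond to Mg (-1), one bond to H (-1).
Oxidation state = 0 − 1 − 1 = -2.

-2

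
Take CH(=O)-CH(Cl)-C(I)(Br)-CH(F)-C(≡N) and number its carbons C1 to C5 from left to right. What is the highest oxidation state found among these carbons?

Bonds to more-electronegative neighbours contribute +1 each, bonds to H or metals contribute −1 each, and C–C bonds contribute 0. Tallying each carbon:
C1: 1C, 1H, 2O → 0 − 1 + 2 = +1
C2: 2C, 1H, 1Cl → 0 − 1 + 1 = 0
C3: 2C, 1Br, 1I → 0 + 1 + 1 = +2
C4: 2C, 1H, 1F → 0 − 1 + 1 = 0
C5: 1C, 3N → 0 + 3 = +3
The highest value is +3.

+3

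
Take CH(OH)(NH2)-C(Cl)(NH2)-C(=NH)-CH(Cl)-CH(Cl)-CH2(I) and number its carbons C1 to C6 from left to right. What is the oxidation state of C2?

Assign +1 per bond to O/N/halogen, −1 per bond to H or an electropositive element, and 0 per bond to carbon.
C2 has one bond to C (0), one bond to C (0), one bond to Cl (+1), one bond to N (+1).
Oxidation state = 0 + 0 + 1 + 1 = +2.

+2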